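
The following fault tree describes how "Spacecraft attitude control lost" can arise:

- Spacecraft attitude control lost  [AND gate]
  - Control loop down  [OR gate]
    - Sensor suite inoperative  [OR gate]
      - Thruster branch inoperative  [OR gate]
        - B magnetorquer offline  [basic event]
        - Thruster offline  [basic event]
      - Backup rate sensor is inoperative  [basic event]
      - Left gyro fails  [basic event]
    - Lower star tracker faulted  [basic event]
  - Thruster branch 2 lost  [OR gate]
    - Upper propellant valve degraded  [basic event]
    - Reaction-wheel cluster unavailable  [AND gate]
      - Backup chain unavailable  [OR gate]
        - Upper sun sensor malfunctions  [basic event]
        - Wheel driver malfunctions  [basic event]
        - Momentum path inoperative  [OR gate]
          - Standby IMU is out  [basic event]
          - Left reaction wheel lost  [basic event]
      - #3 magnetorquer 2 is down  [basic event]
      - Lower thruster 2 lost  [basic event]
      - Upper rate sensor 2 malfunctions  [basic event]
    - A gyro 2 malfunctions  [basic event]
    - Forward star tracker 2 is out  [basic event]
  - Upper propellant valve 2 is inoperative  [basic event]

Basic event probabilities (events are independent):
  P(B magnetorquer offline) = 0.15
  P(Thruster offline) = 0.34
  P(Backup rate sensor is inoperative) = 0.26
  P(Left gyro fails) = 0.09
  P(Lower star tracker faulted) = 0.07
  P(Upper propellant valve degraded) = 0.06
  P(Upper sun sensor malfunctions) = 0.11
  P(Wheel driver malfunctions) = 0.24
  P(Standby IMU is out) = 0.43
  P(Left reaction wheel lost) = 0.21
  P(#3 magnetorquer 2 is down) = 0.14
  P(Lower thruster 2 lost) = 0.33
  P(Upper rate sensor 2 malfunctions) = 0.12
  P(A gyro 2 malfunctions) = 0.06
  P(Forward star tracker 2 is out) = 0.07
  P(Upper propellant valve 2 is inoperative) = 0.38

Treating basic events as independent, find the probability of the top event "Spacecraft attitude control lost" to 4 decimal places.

P(Thruster branch inoperative) [OR] = 1 − (1−0.15) × (1−0.34) = 0.439000
P(Sensor suite inoperative) [OR] = 1 − (1−0.439000) × (1−0.26) × (1−0.09) = 0.622223
P(Control loop down) [OR] = 1 − (1−0.622223) × (1−0.07) = 0.648667
P(Momentum path inoperative) [OR] = 1 − (1−0.43) × (1−0.21) = 0.549700
P(Backup chain unavailable) [OR] = 1 − (1−0.11) × (1−0.24) × (1−0.549700) = 0.695417
P(Reaction-wheel cluster unavailable) [AND] = 0.695417 × 0.14 × 0.33 × 0.12 = 0.003855
P(Thruster branch 2 lost) [OR] = 1 − (1−0.06) × (1−0.003855) × (1−0.06) × (1−0.07) = 0.181420
P(Spacecraft attitude control lost) [AND] = 0.648667 × 0.181420 × 0.38 = 0.044719
Rounded to 4 decimal places: P(Spacecraft attitude control lost) ≈ 0.0447.

0.0447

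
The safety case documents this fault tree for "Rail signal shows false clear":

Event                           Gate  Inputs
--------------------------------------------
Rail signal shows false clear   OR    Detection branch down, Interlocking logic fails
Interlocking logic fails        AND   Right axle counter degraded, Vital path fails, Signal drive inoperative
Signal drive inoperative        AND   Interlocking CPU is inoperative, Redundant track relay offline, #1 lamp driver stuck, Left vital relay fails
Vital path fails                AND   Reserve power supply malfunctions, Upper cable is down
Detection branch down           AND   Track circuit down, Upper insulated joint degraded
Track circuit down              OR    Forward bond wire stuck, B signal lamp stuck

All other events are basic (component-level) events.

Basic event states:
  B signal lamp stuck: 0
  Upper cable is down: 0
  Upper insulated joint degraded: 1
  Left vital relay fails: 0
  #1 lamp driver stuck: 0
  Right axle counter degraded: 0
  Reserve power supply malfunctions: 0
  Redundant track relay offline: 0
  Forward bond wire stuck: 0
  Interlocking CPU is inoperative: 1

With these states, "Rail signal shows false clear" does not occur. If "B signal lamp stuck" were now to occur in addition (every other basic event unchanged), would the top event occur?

Yes

Counterfactual: set "B signal lamp stuck" to occurred.
Track circuit down [OR]: Forward bond wire stuck=not, B signal lamp stuck=occurs → at least one input occurs → occurs.
Detection branch down [AND]: Track circuit down=occurs, Upper insulated joint degraded=occurs → all inputs occur → occurs.
Vital path fails [AND]: Reserve power supply malfunctions=not, Upper cable is down=not → not all inputs occur → does not occur.
Signal drive inoperative [AND]: Interlocking CPU is inoperative=occurs, Redundant track relay offline=not, #1 lamp driver stuck=not, Left vital relay fails=not → not all inputs occur → does not occur.
Interlocking logic fails [AND]: Right axle counter degraded=not, Vital path fails=not, Signal drive inoperative=not → not all inputs occur → does not occur.
Rail signal shows false clear [OR]: Detection branch down=occurs, Interlocking logic fails=not → at least one input occurs → occurs.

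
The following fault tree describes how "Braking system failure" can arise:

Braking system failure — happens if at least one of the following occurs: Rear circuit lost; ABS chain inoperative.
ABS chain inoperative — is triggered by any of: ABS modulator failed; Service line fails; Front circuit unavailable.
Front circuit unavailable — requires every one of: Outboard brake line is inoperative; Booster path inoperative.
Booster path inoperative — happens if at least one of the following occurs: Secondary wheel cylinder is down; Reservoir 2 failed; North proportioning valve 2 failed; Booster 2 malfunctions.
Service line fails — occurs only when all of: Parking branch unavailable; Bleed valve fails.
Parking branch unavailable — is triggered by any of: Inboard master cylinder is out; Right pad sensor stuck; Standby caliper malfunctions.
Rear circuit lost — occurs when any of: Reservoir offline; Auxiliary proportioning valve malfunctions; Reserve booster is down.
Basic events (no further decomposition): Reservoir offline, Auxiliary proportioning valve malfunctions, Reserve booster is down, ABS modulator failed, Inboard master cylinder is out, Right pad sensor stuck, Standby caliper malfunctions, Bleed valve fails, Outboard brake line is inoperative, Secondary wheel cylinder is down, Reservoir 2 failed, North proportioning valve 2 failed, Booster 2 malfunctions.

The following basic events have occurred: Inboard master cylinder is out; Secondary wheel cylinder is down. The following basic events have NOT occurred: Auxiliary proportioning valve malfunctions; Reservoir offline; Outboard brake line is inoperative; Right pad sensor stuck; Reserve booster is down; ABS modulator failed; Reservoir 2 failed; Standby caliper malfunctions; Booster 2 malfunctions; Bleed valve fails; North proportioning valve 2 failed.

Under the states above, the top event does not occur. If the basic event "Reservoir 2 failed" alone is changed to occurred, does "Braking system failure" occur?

Counterfactual: set "Reservoir 2 failed" to occurred.
Rear circuit lost [OR]: Reservoir offline=not, Auxiliary proportioning valve malfunctions=not, Reserve booster is down=not → no input occurs → does not occur.
Parking branch unavailable [OR]: Inboard master cylinder is out=occurs, Right pad sensor stuck=not, Standby caliper malfunctions=not → at least one input occurs → occurs.
Service line fails [AND]: Parking branch unavailable=occurs, Bleed valve fails=not → not all inputs occur → does not occur.
Booster path inoperative [OR]: Secondary wheel cylinder is down=occurs, Reservoir 2 failed=occurs, North proportioning valve 2 failed=not, Booster 2 malfunctions=not → at least one input occurs → occurs.
Front circuit unavailable [AND]: Outboard brake line is inoperative=not, Booster path inoperative=occurs → not all inputs occur → does not occur.
ABS chain inoperative [OR]: ABS modulator failed=not, Service line fails=not, Front circuit unavailable=not → no input occurs → does not occur.
Braking system failure [OR]: Rear circuit lost=not, ABS chain inoperative=not → no input occurs → does not occur.

No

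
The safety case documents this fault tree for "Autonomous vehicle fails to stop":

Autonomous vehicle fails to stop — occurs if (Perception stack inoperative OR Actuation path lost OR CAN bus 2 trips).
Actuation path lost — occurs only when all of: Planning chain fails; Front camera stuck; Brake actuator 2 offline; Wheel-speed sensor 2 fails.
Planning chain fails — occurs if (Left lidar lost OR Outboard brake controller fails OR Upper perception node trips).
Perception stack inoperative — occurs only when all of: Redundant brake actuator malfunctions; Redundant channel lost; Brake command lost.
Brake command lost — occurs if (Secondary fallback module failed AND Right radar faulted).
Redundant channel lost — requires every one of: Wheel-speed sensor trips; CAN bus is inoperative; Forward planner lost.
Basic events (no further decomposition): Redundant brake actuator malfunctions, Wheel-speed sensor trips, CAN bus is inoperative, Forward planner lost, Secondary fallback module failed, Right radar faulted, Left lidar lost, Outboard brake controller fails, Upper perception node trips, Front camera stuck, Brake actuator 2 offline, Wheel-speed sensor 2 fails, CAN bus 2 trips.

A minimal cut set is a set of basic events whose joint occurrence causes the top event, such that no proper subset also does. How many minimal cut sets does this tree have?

Redundant channel lost [AND]: one cut set from each child combined → 1 × 1 × 1 = 1 cut set(s).
Brake command lost [AND]: one cut set from each child combined → 1 × 1 = 1 cut set(s).
Perception stack inoperative [AND]: one cut set from each child combined → 1 × 1 × 1 = 1 cut set(s).
Planning chain fails [OR]: union of children's cut sets → 3 cut set(s).
Actuation path lost [AND]: one cut set from each child combined → 3 × 1 × 1 × 1 = 3 cut set(s).
Autonomous vehicle fails to stop [OR]: union of children's cut sets → 5 cut set(s).
Minimal cut sets: {CAN bus is inoperative, Forward planner lost, Redundant brake actuator malfunctions, Right radar faulted, Secondary fallback module failed, Wheel-speed sensor trips}; {Brake actuator 2 offline, Front camera stuck, Left lidar lost, Wheel-speed sensor 2 fails}; {Brake actuator 2 offline, Front camera stuck, Outboard brake controller fails, Wheel-speed sensor 2 fails}; {Brake actuator 2 offline, Front camera stuck, Upper perception node trips, Wheel-speed sensor 2 fails}; {CAN bus 2 trips}.

5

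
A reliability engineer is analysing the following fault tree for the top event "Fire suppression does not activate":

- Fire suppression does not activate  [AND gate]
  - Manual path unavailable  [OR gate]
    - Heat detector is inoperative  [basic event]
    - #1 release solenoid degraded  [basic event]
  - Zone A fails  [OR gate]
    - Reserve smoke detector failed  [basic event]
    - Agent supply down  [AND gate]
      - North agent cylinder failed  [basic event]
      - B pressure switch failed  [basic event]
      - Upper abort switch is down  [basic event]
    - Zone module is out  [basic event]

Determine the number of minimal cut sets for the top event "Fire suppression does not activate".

6

Manual path unavailable [OR]: union of children's cut sets → 2 cut set(s).
Agent supply down [AND]: one cut set from each child combined → 1 × 1 × 1 = 1 cut set(s).
Zone A fails [OR]: union of children's cut sets → 3 cut set(s).
Fire suppression does not activate [AND]: one cut set from each child combined → 2 × 3 = 6 cut set(s).
Minimal cut sets: {Heat detector is inoperative, Reserve smoke detector failed}; {B pressure switch failed, Heat detector is inoperative, North agent cylinder failed, Upper abort switch is down}; {Heat detector is inoperative, Zone module is out}; {#1 release solenoid degraded, Reserve smoke detector failed}; {#1 release solenoid degraded, B pressure switch failed, North agent cylinder failed, Upper abort switch is down}; {#1 release solenoid degraded, Zone module is out}.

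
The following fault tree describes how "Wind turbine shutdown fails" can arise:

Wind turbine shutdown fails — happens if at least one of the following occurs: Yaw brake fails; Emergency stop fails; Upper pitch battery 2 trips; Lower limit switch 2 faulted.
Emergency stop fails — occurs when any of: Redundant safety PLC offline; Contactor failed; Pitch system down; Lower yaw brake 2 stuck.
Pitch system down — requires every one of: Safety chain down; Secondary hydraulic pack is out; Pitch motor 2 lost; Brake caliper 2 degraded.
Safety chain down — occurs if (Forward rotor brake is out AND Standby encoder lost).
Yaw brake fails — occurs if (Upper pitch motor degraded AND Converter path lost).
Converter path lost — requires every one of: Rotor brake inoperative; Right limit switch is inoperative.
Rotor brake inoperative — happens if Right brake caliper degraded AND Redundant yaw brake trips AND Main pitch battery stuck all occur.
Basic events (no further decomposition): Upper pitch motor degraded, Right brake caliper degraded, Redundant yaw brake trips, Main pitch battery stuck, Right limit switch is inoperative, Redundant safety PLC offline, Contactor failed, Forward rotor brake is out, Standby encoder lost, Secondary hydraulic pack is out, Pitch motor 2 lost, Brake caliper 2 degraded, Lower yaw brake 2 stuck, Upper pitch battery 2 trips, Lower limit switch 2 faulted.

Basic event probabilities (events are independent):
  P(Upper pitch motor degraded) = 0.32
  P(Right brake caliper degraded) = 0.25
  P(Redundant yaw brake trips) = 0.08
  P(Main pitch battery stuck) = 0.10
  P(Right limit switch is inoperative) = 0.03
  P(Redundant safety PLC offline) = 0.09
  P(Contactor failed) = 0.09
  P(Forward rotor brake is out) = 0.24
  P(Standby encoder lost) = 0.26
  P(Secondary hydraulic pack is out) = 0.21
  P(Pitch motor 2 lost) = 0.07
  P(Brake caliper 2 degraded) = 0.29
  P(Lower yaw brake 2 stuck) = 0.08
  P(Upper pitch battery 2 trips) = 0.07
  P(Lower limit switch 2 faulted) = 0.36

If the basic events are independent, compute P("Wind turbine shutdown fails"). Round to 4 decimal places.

0.5467

P(Rotor brake inoperative) [AND] = 0.25 × 0.08 × 0.10 = 0.002000
P(Converter path lost) [AND] = 0.002000 × 0.03 = 0.000060
P(Yaw brake fails) [AND] = 0.32 × 0.000060 = 0.000019
P(Safety chain down) [AND] = 0.24 × 0.26 = 0.062400
P(Pitch system down) [AND] = 0.062400 × 0.21 × 0.07 × 0.29 = 0.000266
P(Emergency stop fails) [OR] = 1 − (1−0.09) × (1−0.09) × (1−0.000266) × (1−0.08) = 0.238351
P(Wind turbine shutdown fails) [OR] = 1 − (1−0.000019) × (1−0.238351) × (1−0.07) × (1−0.36) = 0.546675
Rounded to 4 decimal places: P(Wind turbine shutdown fails) ≈ 0.5467.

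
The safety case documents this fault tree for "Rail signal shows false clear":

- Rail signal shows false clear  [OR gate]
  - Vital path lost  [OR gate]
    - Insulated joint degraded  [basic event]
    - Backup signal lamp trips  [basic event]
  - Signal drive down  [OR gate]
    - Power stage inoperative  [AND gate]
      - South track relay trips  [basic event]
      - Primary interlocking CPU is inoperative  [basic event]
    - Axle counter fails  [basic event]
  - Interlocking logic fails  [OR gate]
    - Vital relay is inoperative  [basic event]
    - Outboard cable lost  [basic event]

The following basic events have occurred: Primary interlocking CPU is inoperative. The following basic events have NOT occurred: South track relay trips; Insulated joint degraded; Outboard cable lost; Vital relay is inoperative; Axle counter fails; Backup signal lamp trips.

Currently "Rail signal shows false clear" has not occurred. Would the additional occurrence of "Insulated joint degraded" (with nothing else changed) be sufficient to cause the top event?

Counterfactual: set "Insulated joint degraded" to occurred.
Vital path lost [OR]: Insulated joint degraded=occurs, Backup signal lamp trips=not → at least one input occurs → occurs.
Power stage inoperative [AND]: South track relay trips=not, Primary interlocking CPU is inoperative=occurs → not all inputs occur → does not occur.
Signal drive down [OR]: Power stage inoperative=not, Axle counter fails=not → no input occurs → does not occur.
Interlocking logic fails [OR]: Vital relay is inoperative=not, Outboard cable lost=not → no input occurs → does not occur.
Rail signal shows false clear [OR]: Vital path lost=occurs, Signal drive down=not, Interlocking logic fails=not → at least one input occurs → occurs.

Yes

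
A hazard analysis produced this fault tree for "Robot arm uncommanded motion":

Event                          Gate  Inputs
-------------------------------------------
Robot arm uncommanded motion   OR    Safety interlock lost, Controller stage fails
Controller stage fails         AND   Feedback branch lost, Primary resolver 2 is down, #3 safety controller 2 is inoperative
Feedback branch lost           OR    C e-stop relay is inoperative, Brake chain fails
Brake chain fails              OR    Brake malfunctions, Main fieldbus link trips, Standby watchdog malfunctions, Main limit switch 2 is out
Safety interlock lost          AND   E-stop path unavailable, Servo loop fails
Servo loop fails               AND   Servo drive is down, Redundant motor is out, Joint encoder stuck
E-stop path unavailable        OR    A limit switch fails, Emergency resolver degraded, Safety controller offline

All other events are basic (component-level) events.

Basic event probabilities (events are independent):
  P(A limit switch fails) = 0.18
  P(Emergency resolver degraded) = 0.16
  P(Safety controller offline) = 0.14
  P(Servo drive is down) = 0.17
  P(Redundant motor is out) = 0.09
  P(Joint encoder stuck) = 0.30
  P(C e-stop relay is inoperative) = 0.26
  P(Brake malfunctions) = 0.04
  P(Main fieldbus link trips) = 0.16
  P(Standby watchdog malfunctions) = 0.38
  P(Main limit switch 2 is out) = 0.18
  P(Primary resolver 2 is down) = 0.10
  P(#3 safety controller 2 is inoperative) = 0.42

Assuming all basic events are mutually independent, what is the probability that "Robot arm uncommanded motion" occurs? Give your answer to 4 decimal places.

P(E-stop path unavailable) [OR] = 1 − (1−0.18) × (1−0.16) × (1−0.14) = 0.407632
P(Servo loop fails) [AND] = 0.17 × 0.09 × 0.30 = 0.004590
P(Safety interlock lost) [AND] = 0.407632 × 0.004590 = 0.001871
P(Brake chain fails) [OR] = 1 − (1−0.04) × (1−0.16) × (1−0.38) × (1−0.18) = 0.590026
P(Feedback branch lost) [OR] = 1 − (1−0.26) × (1−0.590026) = 0.696619
P(Controller stage fails) [AND] = 0.696619 × 0.10 × 0.42 = 0.029258
P(Robot arm uncommanded motion) [OR] = 1 − (1−0.001871) × (1−0.029258) = 0.031074
Rounded to 4 decimal places: P(Robot arm uncommanded motion) ≈ 0.0311.

0.0311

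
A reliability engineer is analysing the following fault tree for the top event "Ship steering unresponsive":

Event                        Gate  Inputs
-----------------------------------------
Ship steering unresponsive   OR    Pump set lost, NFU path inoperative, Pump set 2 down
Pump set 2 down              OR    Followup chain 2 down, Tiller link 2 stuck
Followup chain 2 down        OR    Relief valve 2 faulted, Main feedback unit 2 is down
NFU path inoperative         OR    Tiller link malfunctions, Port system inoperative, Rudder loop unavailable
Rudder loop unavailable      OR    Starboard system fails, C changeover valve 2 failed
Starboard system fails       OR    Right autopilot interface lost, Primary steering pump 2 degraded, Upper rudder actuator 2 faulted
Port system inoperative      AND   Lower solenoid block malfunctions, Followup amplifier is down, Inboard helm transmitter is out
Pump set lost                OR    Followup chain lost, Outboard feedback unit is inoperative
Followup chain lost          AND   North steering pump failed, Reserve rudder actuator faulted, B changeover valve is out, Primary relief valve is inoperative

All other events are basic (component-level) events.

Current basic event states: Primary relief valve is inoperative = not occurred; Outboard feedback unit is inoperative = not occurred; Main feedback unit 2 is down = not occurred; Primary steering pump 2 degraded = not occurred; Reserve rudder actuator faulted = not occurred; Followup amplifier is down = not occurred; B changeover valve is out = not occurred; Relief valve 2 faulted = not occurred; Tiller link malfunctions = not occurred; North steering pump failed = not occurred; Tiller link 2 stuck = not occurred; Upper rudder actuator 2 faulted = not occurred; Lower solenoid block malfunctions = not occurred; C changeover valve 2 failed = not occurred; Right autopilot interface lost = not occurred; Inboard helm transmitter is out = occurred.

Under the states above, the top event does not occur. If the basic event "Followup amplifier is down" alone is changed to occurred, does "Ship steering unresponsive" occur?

Counterfactual: set "Followup amplifier is down" to occurred.
Followup chain lost [AND]: North steering pump failed=not, Reserve rudder actuator faulted=not, B changeover valve is out=not, Primary relief valve is inoperative=not → not all inputs occur → does not occur.
Pump set lost [OR]: Followup chain lost=not, Outboard feedback unit is inoperative=not → no input occurs → does not occur.
Port system inoperative [AND]: Lower solenoid block malfunctions=not, Followup amplifier is down=occurs, Inboard helm transmitter is out=occurs → not all inputs occur → does not occur.
Starboard system fails [OR]: Right autopilot interface lost=not, Primary steering pump 2 degraded=not, Upper rudder actuator 2 faulted=not → no input occurs → does not occur.
Rudder loop unavailable [OR]: Starboard system fails=not, C changeover valve 2 failed=not → no input occurs → does not occur.
NFU path inoperative [OR]: Tiller link malfunctions=not, Port system inoperative=not, Rudder loop unavailable=not → no input occurs → does not occur.
Followup chain 2 down [OR]: Relief valve 2 faulted=not, Main feedback unit 2 is down=not → no input occurs → does not occur.
Pump set 2 down [OR]: Followup chain 2 down=not, Tiller link 2 stuck=not → no input occurs → does not occur.
Ship steering unresponsive [OR]: Pump set lost=not, NFU path inoperative=not, Pump set 2 down=not → no input occurs → does not occur.

No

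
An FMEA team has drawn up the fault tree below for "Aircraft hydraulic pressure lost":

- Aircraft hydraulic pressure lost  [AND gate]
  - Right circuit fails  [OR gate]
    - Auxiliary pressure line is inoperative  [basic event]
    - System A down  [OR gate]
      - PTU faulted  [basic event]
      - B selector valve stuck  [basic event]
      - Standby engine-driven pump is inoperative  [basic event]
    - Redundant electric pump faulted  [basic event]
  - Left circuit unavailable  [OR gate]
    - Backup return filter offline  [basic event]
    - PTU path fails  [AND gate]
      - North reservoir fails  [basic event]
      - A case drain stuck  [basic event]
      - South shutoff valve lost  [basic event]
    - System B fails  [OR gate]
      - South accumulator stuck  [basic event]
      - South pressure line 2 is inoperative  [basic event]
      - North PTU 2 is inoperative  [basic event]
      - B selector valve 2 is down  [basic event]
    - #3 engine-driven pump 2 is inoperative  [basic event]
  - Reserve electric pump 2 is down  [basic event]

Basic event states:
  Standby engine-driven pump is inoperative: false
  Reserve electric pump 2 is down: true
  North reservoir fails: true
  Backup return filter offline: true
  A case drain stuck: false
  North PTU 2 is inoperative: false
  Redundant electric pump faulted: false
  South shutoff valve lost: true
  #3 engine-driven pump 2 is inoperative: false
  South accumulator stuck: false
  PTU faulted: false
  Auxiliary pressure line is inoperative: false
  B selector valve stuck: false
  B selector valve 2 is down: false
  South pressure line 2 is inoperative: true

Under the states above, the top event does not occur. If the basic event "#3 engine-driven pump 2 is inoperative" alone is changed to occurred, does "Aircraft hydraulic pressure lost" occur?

Counterfactual: set "#3 engine-driven pump 2 is inoperative" to occurred.
System A down [OR]: PTU faulted=not, B selector valve stuck=not, Standby engine-driven pump is inoperative=not → no input occurs → does not occur.
Right circuit fails [OR]: Auxiliary pressure line is inoperative=not, System A down=not, Redundant electric pump faulted=not → no input occurs → does not occur.
PTU path fails [AND]: North reservoir fails=occurs, A case drain stuck=not, South shutoff valve lost=occurs → not all inputs occur → does not occur.
System B fails [OR]: South accumulator stuck=not, South pressure line 2 is inoperative=occurs, North PTU 2 is inoperative=not, B selector valve 2 is down=not → at least one input occurs → occurs.
Left circuit unavailable [OR]: Backup return filter offline=occurs, PTU path fails=not, System B fails=occurs, #3 engine-driven pump 2 is inoperative=occurs → at least one input occurs → occurs.
Aircraft hydraulic pressure lost [AND]: Right circuit fails=not, Left circuit unavailable=occurs, Reserve electric pump 2 is down=occurs → not all inputs occur → does not occur.

No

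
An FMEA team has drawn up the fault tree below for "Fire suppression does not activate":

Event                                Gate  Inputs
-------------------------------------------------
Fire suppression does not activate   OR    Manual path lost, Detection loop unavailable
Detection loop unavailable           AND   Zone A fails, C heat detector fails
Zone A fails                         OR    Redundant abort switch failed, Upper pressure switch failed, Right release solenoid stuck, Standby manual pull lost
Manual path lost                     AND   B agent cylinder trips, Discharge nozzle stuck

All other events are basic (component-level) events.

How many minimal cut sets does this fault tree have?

Manual path lost [AND]: one cut set from each child combined → 1 × 1 = 1 cut set(s).
Zone A fails [OR]: union of children's cut sets → 4 cut set(s).
Detection loop unavailable [AND]: one cut set from each child combined → 4 × 1 = 4 cut set(s).
Fire suppression does not activate [OR]: union of children's cut sets → 5 cut set(s).
Minimal cut sets: {B agent cylinder trips, Discharge nozzle stuck}; {C heat detector fails, Redundant abort switch failed}; {C heat detector fails, Upper pressure switch failed}; {C heat detector fails, Right release solenoid stuck}; {C heat detector fails, Standby manual pull lost}.

5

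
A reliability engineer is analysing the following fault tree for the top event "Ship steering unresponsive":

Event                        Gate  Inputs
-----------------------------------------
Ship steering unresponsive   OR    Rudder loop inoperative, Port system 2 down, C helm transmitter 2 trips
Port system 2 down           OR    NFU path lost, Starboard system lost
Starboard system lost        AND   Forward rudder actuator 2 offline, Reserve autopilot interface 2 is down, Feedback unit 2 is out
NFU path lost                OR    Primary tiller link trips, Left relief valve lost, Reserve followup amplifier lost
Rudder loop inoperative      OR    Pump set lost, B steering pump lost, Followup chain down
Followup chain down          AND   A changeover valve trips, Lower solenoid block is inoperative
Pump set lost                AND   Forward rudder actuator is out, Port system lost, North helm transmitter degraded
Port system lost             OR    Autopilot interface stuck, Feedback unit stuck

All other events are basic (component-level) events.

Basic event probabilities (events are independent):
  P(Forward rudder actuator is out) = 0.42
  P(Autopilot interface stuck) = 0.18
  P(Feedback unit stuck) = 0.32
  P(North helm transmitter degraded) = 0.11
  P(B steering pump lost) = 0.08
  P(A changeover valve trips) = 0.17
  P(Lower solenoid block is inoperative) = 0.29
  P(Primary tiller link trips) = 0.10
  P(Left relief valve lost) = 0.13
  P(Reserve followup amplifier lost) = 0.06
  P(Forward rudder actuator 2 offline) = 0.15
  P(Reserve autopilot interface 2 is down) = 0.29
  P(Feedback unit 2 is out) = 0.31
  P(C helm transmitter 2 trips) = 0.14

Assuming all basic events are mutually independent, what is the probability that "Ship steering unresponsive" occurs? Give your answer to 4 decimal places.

P(Port system lost) [OR] = 1 − (1−0.18) × (1−0.32) = 0.442400
P(Pump set lost) [AND] = 0.42 × 0.442400 × 0.11 = 0.020439
P(Followup chain down) [AND] = 0.17 × 0.29 = 0.049300
P(Rudder loop inoperative) [OR] = 1 − (1−0.020439) × (1−0.08) × (1−0.049300) = 0.143233
P(NFU path lost) [OR] = 1 − (1−0.10) × (1−0.13) × (1−0.06) = 0.263980
P(Starboard system lost) [AND] = 0.15 × 0.29 × 0.31 = 0.013485
P(Port system 2 down) [OR] = 1 − (1−0.263980) × (1−0.013485) = 0.273905
P(Ship steering unresponsive) [OR] = 1 − (1−0.143233) × (1−0.273905) × (1−0.14) = 0.464999
Rounded to 4 decimal places: P(Ship steering unresponsive) ≈ 0.4650.

0.4650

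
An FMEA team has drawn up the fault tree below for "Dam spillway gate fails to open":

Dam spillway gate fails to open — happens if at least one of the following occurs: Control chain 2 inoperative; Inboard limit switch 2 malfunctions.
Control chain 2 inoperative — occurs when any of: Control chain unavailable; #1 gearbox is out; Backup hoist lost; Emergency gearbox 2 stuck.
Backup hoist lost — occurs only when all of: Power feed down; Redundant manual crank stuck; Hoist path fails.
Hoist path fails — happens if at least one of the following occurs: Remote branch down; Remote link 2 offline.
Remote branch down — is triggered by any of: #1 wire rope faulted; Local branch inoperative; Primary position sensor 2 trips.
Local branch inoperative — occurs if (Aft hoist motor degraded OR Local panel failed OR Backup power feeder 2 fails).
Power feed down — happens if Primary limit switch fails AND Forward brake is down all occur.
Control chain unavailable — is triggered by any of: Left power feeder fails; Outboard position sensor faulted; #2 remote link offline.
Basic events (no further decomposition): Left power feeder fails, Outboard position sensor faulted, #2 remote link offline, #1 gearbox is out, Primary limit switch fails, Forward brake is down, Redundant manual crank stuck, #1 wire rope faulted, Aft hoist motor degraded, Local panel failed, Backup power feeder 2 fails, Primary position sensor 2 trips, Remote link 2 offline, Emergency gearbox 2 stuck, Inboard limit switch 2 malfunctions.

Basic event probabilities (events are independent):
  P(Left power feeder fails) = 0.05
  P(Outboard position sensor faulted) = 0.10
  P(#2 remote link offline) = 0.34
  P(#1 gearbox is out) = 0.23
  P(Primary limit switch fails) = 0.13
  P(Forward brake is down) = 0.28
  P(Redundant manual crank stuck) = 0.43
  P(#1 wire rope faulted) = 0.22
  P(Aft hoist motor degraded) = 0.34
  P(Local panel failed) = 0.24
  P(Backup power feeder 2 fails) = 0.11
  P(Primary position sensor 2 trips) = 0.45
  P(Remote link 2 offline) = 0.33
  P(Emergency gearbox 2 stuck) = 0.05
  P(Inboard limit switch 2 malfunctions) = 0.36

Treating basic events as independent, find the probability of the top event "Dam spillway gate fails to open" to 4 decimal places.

P(Control chain unavailable) [OR] = 1 − (1−0.05) × (1−0.10) × (1−0.34) = 0.435700
P(Power feed down) [AND] = 0.13 × 0.28 = 0.036400
P(Local branch inoperative) [OR] = 1 − (1−0.34) × (1−0.24) × (1−0.11) = 0.553576
P(Remote branch down) [OR] = 1 − (1−0.22) × (1−0.553576) × (1−0.45) = 0.808484
P(Hoist path fails) [OR] = 1 − (1−0.808484) × (1−0.33) = 0.871684
P(Backup hoist lost) [AND] = 0.036400 × 0.43 × 0.871684 = 0.013644
P(Control chain 2 inoperative) [OR] = 1 − (1−0.435700) × (1−0.23) × (1−0.013644) × (1−0.05) = 0.592847
P(Dam spillway gate fails to open) [OR] = 1 − (1−0.592847) × (1−0.36) = 0.739422
Rounded to 4 decimal places: P(Dam spillway gate fails to open) ≈ 0.7394.

0.7394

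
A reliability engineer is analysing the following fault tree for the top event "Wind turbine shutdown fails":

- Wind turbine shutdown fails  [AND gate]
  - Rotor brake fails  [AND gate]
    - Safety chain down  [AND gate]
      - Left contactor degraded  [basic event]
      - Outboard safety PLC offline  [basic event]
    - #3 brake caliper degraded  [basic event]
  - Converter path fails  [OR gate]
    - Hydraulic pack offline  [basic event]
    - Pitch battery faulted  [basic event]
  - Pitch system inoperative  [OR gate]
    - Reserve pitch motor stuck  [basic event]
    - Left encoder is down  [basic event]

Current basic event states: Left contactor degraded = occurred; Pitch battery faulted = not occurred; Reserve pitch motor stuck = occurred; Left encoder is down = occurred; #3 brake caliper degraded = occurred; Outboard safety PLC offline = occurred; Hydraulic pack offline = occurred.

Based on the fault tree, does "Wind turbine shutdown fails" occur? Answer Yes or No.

Yes

Safety chain down [AND]: Left contactor degraded=occurs, Outboard safety PLC offline=occurs → all inputs occur → occurs.
Rotor brake fails [AND]: Safety chain down=occurs, #3 brake caliper degraded=occurs → all inputs occur → occurs.
Converter path fails [OR]: Hydraulic pack offline=occurs, Pitch battery faulted=not → at least one input occurs → occurs.
Pitch system inoperative [OR]: Reserve pitch motor stuck=occurs, Left encoder is down=occurs → at least one input occurs → occurs.
Wind turbine shutdown fails [AND]: Rotor brake fails=occurs, Converter path fails=occurs, Pitch system inoperative=occurs → all inputs occur → occurs.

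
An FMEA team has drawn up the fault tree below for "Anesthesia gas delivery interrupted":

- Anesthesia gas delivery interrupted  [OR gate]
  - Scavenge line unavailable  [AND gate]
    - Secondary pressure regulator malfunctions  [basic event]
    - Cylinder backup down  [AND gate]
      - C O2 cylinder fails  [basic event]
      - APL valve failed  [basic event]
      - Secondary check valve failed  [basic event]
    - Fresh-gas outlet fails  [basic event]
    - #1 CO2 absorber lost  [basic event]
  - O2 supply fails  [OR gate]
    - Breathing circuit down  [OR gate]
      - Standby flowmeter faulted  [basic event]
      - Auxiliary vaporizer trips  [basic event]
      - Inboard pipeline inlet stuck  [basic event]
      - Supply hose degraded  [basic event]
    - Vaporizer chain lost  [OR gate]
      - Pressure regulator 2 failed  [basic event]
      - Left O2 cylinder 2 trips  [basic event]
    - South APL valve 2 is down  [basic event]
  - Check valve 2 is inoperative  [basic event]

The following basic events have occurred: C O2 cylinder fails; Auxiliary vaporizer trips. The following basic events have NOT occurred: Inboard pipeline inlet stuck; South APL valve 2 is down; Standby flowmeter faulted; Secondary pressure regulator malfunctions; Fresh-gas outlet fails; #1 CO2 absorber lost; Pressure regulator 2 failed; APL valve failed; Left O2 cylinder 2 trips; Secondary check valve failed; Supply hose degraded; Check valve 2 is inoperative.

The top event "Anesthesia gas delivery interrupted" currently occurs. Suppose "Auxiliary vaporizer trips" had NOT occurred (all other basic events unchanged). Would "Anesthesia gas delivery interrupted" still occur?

Counterfactual: set "Auxiliary vaporizer trips" to not occurred.
Cylinder backup down [AND]: C O2 cylinder fails=occurs, APL valve failed=not, Secondary check valve failed=not → not all inputs occur → does not occur.
Scavenge line unavailable [AND]: Secondary pressure regulator malfunctions=not, Cylinder backup down=not, Fresh-gas outlet fails=not, #1 CO2 absorber lost=not → not all inputs occur → does not occur.
Breathing circuit down [OR]: Standby flowmeter faulted=not, Auxiliary vaporizer trips=not, Inboard pipeline inlet stuck=not, Supply hose degraded=not → no input occurs → does not occur.
Vaporizer chain lost [OR]: Pressure regulator 2 failed=not, Left O2 cylinder 2 trips=not → no input occurs → does not occur.
O2 supply fails [OR]: Breathing circuit down=not, Vaporizer chain lost=not, South APL valve 2 is down=not → no input occurs → does not occur.
Anesthesia gas delivery interrupted [OR]: Scavenge line unavailable=not, O2 supply fails=not, Check valve 2 is inoperative=not → no input occurs → does not occur.

No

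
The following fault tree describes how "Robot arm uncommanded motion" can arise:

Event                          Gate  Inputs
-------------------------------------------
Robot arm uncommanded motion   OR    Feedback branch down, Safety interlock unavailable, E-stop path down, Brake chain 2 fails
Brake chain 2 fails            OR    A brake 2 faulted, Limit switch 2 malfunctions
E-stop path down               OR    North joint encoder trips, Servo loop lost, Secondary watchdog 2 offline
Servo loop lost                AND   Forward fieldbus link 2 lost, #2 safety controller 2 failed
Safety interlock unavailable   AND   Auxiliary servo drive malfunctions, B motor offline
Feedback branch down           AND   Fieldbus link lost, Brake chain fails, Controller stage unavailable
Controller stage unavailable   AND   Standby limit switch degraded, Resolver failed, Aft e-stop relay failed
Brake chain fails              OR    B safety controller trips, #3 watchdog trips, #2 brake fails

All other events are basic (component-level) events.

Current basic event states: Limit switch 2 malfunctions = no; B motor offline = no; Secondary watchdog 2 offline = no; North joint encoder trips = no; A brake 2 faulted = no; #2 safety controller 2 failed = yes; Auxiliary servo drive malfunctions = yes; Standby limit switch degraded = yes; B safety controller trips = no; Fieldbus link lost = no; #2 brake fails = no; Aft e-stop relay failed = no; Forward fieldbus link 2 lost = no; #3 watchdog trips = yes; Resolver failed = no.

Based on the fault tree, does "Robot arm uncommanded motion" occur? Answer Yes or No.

Brake chain fails [OR]: B safety controller trips=not, #3 watchdog trips=occurs, #2 brake fails=not → at least one input occurs → occurs.
Controller stage unavailable [AND]: Standby limit switch degraded=occurs, Resolver failed=not, Aft e-stop relay failed=not → not all inputs occur → does not occur.
Feedback branch down [AND]: Fieldbus link lost=not, Brake chain fails=occurs, Controller stage unavailable=not → not all inputs occur → does not occur.
Safety interlock unavailable [AND]: Auxiliary servo drive malfunctions=occurs, B motor offline=not → not all inputs occur → does not occur.
Servo loop lost [AND]: Forward fieldbus link 2 lost=not, #2 safety controller 2 failed=occurs → not all inputs occur → does not occur.
E-stop path down [OR]: North joint encoder trips=not, Servo loop lost=not, Secondary watchdog 2 offline=not → no input occurs → does not occur.
Brake chain 2 fails [OR]: A brake 2 faulted=not, Limit switch 2 malfunctions=not → no input occurs → does not occur.
Robot arm uncommanded motion [OR]: Feedback branch down=not, Safety interlock unavailable=not, E-stop path down=not, Brake chain 2 fails=not → no input occurs → does not occur.

No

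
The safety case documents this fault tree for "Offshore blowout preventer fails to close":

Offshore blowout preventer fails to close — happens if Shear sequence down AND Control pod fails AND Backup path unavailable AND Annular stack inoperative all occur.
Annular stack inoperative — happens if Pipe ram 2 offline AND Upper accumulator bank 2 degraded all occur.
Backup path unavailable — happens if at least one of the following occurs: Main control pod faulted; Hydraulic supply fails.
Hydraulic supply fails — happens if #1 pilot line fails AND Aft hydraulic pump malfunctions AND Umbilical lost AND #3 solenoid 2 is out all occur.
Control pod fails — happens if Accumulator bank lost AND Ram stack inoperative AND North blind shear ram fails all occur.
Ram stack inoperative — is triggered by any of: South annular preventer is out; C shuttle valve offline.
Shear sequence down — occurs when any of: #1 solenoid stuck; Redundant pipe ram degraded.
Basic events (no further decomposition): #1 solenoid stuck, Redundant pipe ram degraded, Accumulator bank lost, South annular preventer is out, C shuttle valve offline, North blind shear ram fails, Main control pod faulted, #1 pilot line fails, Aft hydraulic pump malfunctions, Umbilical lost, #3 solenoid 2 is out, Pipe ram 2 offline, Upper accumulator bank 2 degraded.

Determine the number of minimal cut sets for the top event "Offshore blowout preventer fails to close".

Shear sequence down [OR]: union of children's cut sets → 2 cut set(s).
Ram stack inoperative [OR]: union of children's cut sets → 2 cut set(s).
Control pod fails [AND]: one cut set from each child combined → 1 × 2 × 1 = 2 cut set(s).
Hydraulic supply fails [AND]: one cut set from each child combined → 1 × 1 × 1 × 1 = 1 cut set(s).
Backup path unavailable [OR]: union of children's cut sets → 2 cut set(s).
Annular stack inoperative [AND]: one cut set from each child combined → 1 × 1 = 1 cut set(s).
Offshore blowout preventer fails to close [AND]: one cut set from each child combined → 2 × 2 × 2 × 1 = 8 cut set(s).
Minimal cut sets: {#1 solenoid stuck, Accumulator bank lost, Main control pod faulted, North blind shear ram fails, Pipe ram 2 offline, South annular preventer is out, Upper accumulator bank 2 degraded}; {#1 pilot line fails, #1 solenoid stuck, #3 solenoid 2 is out, Accumulator bank lost, Aft hydraulic pump malfunctions, North blind shear ram fails, Pipe ram 2 offline, South annular preventer is out, Umbilical lost, Upper accumulator bank 2 degraded}; {#1 solenoid stuck, Accumulator bank lost, C shuttle valve offline, Main control pod faulted, North blind shear ram fails, Pipe ram 2 offline, Upper accumulator bank 2 degraded}; {#1 pilot line fails, #1 solenoid stuck, #3 solenoid 2 is out, Accumulator bank lost, Aft hydraulic pump malfunctions, C shuttle valve offline, North blind shear ram fails, Pipe ram 2 offline, Umbilical lost, Upper accumulator bank 2 degraded}; {Accumulator bank lost, Main control pod faulted, North blind shear ram fails, Pipe ram 2 offline, Redundant pipe ram degraded, South annular preventer is out, Upper accumulator bank 2 degraded}; {#1 pilot line fails, #3 solenoid 2 is out, Accumulator bank lost, Aft hydraulic pump malfunctions, North blind shear ram fails, Pipe ram 2 offline, Redundant pipe ram degraded, South annular preventer is out, Umbilical lost, Upper accumulator bank 2 degraded}; {Accumulator bank lost, C shuttle valve offline, Main control pod faulted, North blind shear ram fails, Pipe ram 2 offline, Redundant pipe ram degraded, Upper accumulator bank 2 degraded}; {#1 pilot line fails, #3 solenoid 2 is out, Accumulator bank lost, Aft hydraulic pump malfunctions, C shuttle valve offline, North blind shear ram fails, Pipe ram 2 offline, Redundant pipe ram degraded, Umbilical lost, Upper accumulator bank 2 degraded}.

8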